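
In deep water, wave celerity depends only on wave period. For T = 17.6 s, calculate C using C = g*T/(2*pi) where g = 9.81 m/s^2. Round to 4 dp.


We use the deep-water celerity formula:
C = g * T / (2 * pi)
C = 9.81 * 17.6 / (2 * 3.14159...)
C = 172.656000 / 6.283185
C = 27.4791 m/s

27.4791


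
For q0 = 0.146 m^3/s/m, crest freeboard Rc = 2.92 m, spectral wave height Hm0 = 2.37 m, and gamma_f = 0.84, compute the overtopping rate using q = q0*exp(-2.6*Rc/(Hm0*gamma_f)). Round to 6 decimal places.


q = q0 * exp(-2.6 * Rc / (Hm0 * gamma_f))
Exponent = -2.6 * 2.92 / (2.37 * 0.84)
= -2.6 * 2.92 / 1.9908
= -3.813542
exp(-3.813542) = 0.022070
q = 0.146 * 0.022070
q = 0.003222 m^3/s/m

0.003222


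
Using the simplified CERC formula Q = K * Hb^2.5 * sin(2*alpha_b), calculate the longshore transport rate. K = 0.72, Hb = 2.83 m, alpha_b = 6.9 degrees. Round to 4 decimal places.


Q = K * Hb^2.5 * sin(2 * alpha_b)
Hb^2.5 = 2.83^2.5 = 13.473055
sin(2 * 6.9) = sin(13.8) = 0.238533
Q = 0.72 * 13.473055 * 0.238533
Q = 2.3139 m^3/s

2.3139


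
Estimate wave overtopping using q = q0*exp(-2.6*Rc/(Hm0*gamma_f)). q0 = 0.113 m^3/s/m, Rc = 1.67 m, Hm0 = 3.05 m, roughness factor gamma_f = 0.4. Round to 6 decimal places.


q = q0 * exp(-2.6 * Rc / (Hm0 * gamma_f))
Exponent = -2.6 * 1.67 / (3.05 * 0.4)
= -2.6 * 1.67 / 1.2200
= -3.559016
exp(-3.559016) = 0.028467
q = 0.113 * 0.028467
q = 0.003217 m^3/s/m

0.003217


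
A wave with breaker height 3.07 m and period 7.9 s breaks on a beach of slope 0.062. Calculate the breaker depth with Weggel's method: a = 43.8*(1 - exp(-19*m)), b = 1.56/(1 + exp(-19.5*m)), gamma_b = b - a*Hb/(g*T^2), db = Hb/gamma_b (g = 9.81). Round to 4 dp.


a = 43.8 * (1 - exp(-19 * m))
exp(-19 * 0.062) = exp(-1.1780) = 0.307894
a = 43.8 * (1 - 0.307894) = 30.314247
b = 1.56 / (1 + exp(-19.5 * m))
exp(-19.5 * 0.062) = exp(-1.2090) = 0.298496
b = 1.56 / (1 + 0.298496) = 1.201390
Hb / (g * T^2) = 3.07 / (9.81 * 7.9^2) = 3.07 / 612.2421 = 0.00501436
gamma_b = b - a * Hb/(g*T^2) = 1.201390 - 30.314247 * 0.00501436 = 1.049384
db = Hb / gamma_b = 3.07 / 1.049384
db = 2.9255 m

2.9255


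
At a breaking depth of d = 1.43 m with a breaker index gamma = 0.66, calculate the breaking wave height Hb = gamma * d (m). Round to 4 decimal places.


Hb = gamma * d
Hb = 0.66 * 1.43
Hb = 0.9438 m

0.9438


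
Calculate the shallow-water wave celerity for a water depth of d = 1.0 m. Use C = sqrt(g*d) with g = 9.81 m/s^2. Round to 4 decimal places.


Using the shallow-water approximation:
C = sqrt(g * d) = sqrt(9.81 * 1.0)
C = sqrt(9.8100)
C = 3.1321 m/s

3.1321


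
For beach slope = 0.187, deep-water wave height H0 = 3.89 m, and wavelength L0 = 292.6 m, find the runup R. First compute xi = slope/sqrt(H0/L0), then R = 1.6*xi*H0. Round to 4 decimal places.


xi = slope / sqrt(H0/L0)
H0/L0 = 3.89/292.6 = 0.013295
sqrt(0.013295) = 0.115302
xi = 0.187 / 0.115302 = 1.621825
R = 1.6 * xi * H0 = 1.6 * 1.621825 * 3.89
R = 10.0942 m

10.0942


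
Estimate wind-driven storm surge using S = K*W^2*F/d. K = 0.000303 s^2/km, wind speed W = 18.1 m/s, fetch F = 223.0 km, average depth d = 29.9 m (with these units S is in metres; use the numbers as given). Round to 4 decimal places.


S = K * W^2 * F / d
W^2 = 18.1^2 = 327.61
S = 0.000303 * 327.61 * 223.0 / 29.9
Numerator = 0.000303 * 327.61 * 223.0 = 22.136280
S = 22.136280 / 29.9 = 0.7403 m

0.7403


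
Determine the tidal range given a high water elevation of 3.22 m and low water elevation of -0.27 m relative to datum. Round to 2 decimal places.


Tidal range = High water - Low water
Tidal range = 3.22 - (-0.27)
Tidal range = 3.49 m

3.49


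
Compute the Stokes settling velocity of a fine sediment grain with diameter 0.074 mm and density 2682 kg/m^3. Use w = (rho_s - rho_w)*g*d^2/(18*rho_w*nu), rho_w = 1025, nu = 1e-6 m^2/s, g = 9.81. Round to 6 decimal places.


w = (rho_s - rho_w) * g * d^2 / (18 * rho_w * nu)
d = 0.074 mm = 0.000074 m
rho_s - rho_w = 2682 - 1025 = 1657
Numerator = 1657 * 9.81 * (0.000074)^2 = 0.000089013311
Denominator = 18 * 1025 * 1e-6 = 0.018450
w = 0.004825 m/s

0.004825


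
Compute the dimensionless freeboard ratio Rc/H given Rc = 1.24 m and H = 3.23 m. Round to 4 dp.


Relative freeboard = Rc / H
= 1.24 / 3.23
= 0.3839

0.3839


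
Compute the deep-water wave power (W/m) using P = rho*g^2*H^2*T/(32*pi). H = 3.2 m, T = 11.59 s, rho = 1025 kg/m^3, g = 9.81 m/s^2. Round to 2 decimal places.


P = rho * g^2 * H^2 * T / (32 * pi)
P = 1025 * 9.81^2 * 3.2^2 * 11.59 / (32 * pi)
P = 1025 * 96.2361 * 10.2400 * 11.59 / 100.53096
P = 116451.59 W/m

116451.59


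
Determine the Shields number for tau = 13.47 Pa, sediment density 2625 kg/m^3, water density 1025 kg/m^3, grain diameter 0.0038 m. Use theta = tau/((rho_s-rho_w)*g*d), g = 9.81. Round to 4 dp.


theta = tau / ((rho_s - rho_w) * g * d)
rho_s - rho_w = 2625 - 1025 = 1600
Denominator = 1600 * 9.81 * 0.0038 = 59.644800
theta = 13.47 / 59.644800
theta = 0.2258

0.2258


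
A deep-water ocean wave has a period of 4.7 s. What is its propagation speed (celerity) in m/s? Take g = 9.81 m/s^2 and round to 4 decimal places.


We use the deep-water celerity formula:
C = g * T / (2 * pi)
C = 9.81 * 4.7 / (2 * 3.14159...)
C = 46.107000 / 6.283185
C = 7.3382 m/s

7.3382


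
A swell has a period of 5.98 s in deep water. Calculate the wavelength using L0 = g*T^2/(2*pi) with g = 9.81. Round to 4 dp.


L0 = g * T^2 / (2 * pi)
L0 = 9.81 * 5.98^2 / (2 * pi)
L0 = 9.81 * 35.7604 / 6.28319
L0 = 350.8095 / 6.28319
L0 = 55.8331 m

55.8331


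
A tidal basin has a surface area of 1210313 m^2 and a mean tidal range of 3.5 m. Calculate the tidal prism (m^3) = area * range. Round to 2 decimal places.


Tidal prism = Area * Tidal range
P = 1210313 * 3.5
P = 4236095.50 m^3

4236095.50


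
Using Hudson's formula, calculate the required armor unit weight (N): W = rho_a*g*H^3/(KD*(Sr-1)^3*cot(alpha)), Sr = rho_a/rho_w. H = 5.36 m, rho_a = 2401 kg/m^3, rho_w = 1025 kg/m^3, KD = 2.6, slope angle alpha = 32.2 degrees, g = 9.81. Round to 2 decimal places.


Sr = rho_a / rho_w = 2401 / 1025 = 2.342439
(Sr - 1) = 1.342439
(Sr - 1)^3 = 2.419266
cot(32.2) = 1 / tan(32.2) = 1 / 0.629734 = 1.587973
Numerator = 2401 * 9.81 * 5.36^3 = 3627066.6532
Denominator = 2.6 * 2.419266 * 1.587973 = 9.988498
W = 3627066.6532 / 9.988498
W = 363124.34 N

363124.34


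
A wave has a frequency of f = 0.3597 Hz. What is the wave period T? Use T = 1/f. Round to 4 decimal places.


T = 1 / f
T = 1 / 0.3597
T = 2.7801 s

2.7801


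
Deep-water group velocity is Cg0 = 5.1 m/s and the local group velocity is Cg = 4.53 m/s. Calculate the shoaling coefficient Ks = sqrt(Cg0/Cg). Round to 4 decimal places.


Ks = sqrt(Cg0 / Cg)
Ks = sqrt(5.1 / 4.53)
Ks = sqrt(1.1258)
Ks = 1.0611

1.0611


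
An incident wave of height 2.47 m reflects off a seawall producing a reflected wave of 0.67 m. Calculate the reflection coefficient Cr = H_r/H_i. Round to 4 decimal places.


Cr = H_r / H_i
Cr = 0.67 / 2.47
Cr = 0.2713

0.2713


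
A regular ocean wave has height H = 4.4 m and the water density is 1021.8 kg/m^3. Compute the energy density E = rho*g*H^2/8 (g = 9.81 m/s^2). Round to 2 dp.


E = (1/8) * rho * g * H^2
E = (1/8) * 1021.8 * 9.81 * 4.4^2
E = 0.125 * 1021.8 * 9.81 * 19.3600
E = 24257.74 J/m^2

24257.74


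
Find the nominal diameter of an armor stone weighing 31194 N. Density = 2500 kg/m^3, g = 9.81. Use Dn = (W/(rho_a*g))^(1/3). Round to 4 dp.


V = W / (rho_a * g)
V = 31194 / (2500 * 9.81)
V = 31194 / 24525.00
V = 1.271927 m^3
Dn = V^(1/3) = 1.271927^(1/3)
Dn = 1.0835 m

1.0835


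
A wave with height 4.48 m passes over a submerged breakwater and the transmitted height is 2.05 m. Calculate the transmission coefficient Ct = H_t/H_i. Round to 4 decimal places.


Ct = H_t / H_i
Ct = 2.05 / 4.48
Ct = 0.4576

0.4576


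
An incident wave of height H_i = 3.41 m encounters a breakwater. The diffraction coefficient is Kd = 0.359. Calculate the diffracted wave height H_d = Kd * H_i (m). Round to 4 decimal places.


H_d = Kd * H_i
H_d = 0.359 * 3.41
H_d = 1.2242 m

1.2242


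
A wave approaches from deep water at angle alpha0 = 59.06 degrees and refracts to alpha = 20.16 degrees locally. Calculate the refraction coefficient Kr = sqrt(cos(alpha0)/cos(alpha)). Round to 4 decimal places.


Kr = sqrt(cos(alpha0) / cos(alpha))
cos(59.06) = 0.514140
cos(20.16) = 0.938734
Kr = sqrt(0.514140 / 0.938734)
Kr = sqrt(0.547695)
Kr = 0.7401

0.7401


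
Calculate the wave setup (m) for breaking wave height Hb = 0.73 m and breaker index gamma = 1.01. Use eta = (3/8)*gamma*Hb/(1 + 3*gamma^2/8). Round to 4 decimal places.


eta = (3/8) * gamma * Hb / (1 + 3*gamma^2/8)
Numerator = (3/8) * 1.01 * 0.73 = 0.276487
Denominator = 1 + 3*1.01^2/8 = 1 + 0.382538 = 1.382538
eta = 0.276487 / 1.382538
eta = 0.2000 m

0.2000


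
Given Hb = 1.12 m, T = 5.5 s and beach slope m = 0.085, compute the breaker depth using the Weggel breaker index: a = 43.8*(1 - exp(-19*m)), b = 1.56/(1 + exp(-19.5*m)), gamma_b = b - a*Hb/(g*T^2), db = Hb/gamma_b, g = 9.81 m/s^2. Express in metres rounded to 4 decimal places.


a = 43.8 * (1 - exp(-19 * m))
exp(-19 * 0.085) = exp(-1.6150) = 0.198891
a = 43.8 * (1 - 0.198891) = 35.088589
b = 1.56 / (1 + exp(-19.5 * m))
exp(-19.5 * 0.085) = exp(-1.6575) = 0.190615
b = 1.56 / (1 + 0.190615) = 1.310247
Hb / (g * T^2) = 1.12 / (9.81 * 5.5^2) = 1.12 / 296.7525 = 0.00377419
gamma_b = b - a * Hb/(g*T^2) = 1.310247 - 35.088589 * 0.00377419 = 1.177816
db = Hb / gamma_b = 1.12 / 1.177816
db = 0.9509 m

0.9509


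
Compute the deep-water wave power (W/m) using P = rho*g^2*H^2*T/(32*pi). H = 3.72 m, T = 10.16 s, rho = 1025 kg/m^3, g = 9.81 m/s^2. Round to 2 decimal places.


P = rho * g^2 * H^2 * T / (32 * pi)
P = 1025 * 9.81^2 * 3.72^2 * 10.16 / (32 * pi)
P = 1025 * 96.2361 * 13.8384 * 10.16 / 100.53096
P = 137956.33 W/m

137956.33


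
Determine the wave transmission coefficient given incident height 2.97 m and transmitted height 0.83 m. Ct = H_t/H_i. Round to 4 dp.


Ct = H_t / H_i
Ct = 0.83 / 2.97
Ct = 0.2795

0.2795


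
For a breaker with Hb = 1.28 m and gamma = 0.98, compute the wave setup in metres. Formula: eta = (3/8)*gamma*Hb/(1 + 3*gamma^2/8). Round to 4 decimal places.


eta = (3/8) * gamma * Hb / (1 + 3*gamma^2/8)
Numerator = (3/8) * 0.98 * 1.28 = 0.470400
Denominator = 1 + 3*0.98^2/8 = 1 + 0.360150 = 1.360150
eta = 0.470400 / 1.360150
eta = 0.3458 m

0.3458


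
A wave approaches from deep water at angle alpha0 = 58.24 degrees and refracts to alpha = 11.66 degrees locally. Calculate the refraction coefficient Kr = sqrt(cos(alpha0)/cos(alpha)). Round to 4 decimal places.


Kr = sqrt(cos(alpha0) / cos(alpha))
cos(58.24) = 0.526362
cos(11.66) = 0.979364
Kr = sqrt(0.526362 / 0.979364)
Kr = sqrt(0.537453)
Kr = 0.7331

0.7331


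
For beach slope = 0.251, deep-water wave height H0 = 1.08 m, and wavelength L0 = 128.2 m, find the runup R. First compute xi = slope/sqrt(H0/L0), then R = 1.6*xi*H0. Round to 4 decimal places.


xi = slope / sqrt(H0/L0)
H0/L0 = 1.08/128.2 = 0.008424
sqrt(0.008424) = 0.091784
xi = 0.251 / 0.091784 = 2.734676
R = 1.6 * xi * H0 = 1.6 * 2.734676 * 1.08
R = 4.7255 m

4.7255


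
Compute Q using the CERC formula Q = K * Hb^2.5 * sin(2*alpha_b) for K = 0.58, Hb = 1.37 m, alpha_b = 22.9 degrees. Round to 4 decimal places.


Q = K * Hb^2.5 * sin(2 * alpha_b)
Hb^2.5 = 1.37^2.5 = 2.196855
sin(2 * 22.9) = sin(45.8) = 0.716911
Q = 0.58 * 2.196855 * 0.716911
Q = 0.9135 m^3/s

0.9135


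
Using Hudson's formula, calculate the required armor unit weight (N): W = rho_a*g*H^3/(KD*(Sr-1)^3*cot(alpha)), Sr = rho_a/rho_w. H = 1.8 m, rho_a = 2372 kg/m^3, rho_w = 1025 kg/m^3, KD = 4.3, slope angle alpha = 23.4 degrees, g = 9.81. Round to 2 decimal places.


Sr = rho_a / rho_w = 2372 / 1025 = 2.314146
(Sr - 1) = 1.314146
(Sr - 1)^3 = 2.269505
cot(23.4) = 1 / tan(23.4) = 1 / 0.432739 = 2.310864
Numerator = 2372 * 9.81 * 1.8^3 = 135706.6742
Denominator = 4.3 * 2.269505 * 2.310864 = 22.551424
W = 135706.6742 / 22.551424
W = 6017.65 N

6017.65


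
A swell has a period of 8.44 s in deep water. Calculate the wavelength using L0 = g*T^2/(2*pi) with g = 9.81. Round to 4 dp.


L0 = g * T^2 / (2 * pi)
L0 = 9.81 * 8.44^2 / (2 * pi)
L0 = 9.81 * 71.2336 / 6.28319
L0 = 698.8016 / 6.28319
L0 = 111.2177 m

111.2177


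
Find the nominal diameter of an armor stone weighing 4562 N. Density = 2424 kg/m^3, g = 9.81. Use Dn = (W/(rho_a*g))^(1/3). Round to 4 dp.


V = W / (rho_a * g)
V = 4562 / (2424 * 9.81)
V = 4562 / 23779.44
V = 0.191846 m^3
Dn = V^(1/3) = 0.191846^(1/3)
Dn = 0.5767 m

0.5767


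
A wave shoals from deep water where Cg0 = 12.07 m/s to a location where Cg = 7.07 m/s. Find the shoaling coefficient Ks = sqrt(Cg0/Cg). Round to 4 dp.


Ks = sqrt(Cg0 / Cg)
Ks = sqrt(12.07 / 7.07)
Ks = sqrt(1.7072)
Ks = 1.3066

1.3066


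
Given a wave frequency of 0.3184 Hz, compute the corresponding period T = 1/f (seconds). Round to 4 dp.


T = 1 / f
T = 1 / 0.3184
T = 3.1407 s

3.1407


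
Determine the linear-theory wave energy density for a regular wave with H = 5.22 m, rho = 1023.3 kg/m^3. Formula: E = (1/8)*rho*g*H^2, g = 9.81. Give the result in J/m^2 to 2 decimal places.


E = (1/8) * rho * g * H^2
E = (1/8) * 1023.3 * 9.81 * 5.22^2
E = 0.125 * 1023.3 * 9.81 * 27.2484
E = 34191.88 J/m^2

34191.88


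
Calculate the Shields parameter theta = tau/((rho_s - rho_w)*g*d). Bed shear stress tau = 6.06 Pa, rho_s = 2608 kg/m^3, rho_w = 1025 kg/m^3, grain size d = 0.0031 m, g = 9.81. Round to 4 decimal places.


theta = tau / ((rho_s - rho_w) * g * d)
rho_s - rho_w = 2608 - 1025 = 1583
Denominator = 1583 * 9.81 * 0.0031 = 48.140613
theta = 6.06 / 48.140613
theta = 0.1259

0.1259


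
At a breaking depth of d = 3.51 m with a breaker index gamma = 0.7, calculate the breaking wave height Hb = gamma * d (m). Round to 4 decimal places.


Hb = gamma * d
Hb = 0.7 * 3.51
Hb = 2.4570 m

2.4570


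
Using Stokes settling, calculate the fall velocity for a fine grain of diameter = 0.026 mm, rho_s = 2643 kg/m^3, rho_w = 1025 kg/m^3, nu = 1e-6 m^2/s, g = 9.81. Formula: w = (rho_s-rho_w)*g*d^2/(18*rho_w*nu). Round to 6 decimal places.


w = (rho_s - rho_w) * g * d^2 / (18 * rho_w * nu)
d = 0.026 mm = 0.000026 m
rho_s - rho_w = 2643 - 1025 = 1618
Numerator = 1618 * 9.81 * (0.000026)^2 = 0.000010729864
Denominator = 18 * 1025 * 1e-6 = 0.018450
w = 0.000582 m/s

0.000582


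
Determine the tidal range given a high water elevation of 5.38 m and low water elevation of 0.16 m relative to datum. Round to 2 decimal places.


Tidal range = High water - Low water
Tidal range = 5.38 - (0.16)
Tidal range = 5.22 m

5.22


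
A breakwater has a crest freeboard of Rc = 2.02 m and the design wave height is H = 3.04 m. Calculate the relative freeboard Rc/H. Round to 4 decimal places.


Relative freeboard = Rc / H
= 2.02 / 3.04
= 0.6645

0.6645


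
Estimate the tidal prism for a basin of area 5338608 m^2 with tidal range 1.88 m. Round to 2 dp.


Tidal prism = Area * Tidal range
P = 5338608 * 1.88
P = 10036583.04 m^3

10036583.04


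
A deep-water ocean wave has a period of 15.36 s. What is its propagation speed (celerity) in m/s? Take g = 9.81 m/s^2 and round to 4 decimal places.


We use the deep-water celerity formula:
C = g * T / (2 * pi)
C = 9.81 * 15.36 / (2 * 3.14159...)
C = 150.681600 / 6.283185
C = 23.9817 m/s

23.9817


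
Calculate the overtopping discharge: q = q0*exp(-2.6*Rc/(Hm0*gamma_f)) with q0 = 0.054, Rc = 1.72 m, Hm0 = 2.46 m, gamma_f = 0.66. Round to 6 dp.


q = q0 * exp(-2.6 * Rc / (Hm0 * gamma_f))
Exponent = -2.6 * 1.72 / (2.46 * 0.66)
= -2.6 * 1.72 / 1.6236
= -2.754373
exp(-2.754373) = 0.063649
q = 0.054 * 0.063649
q = 0.003437 m^3/s/m

0.003437


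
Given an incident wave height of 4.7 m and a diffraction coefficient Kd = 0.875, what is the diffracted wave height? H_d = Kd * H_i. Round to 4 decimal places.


H_d = Kd * H_i
H_d = 0.875 * 4.7
H_d = 4.1125 m

4.1125


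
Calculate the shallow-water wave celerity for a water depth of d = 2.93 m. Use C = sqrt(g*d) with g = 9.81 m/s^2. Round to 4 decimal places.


Using the shallow-water approximation:
C = sqrt(g * d) = sqrt(9.81 * 2.93)
C = sqrt(28.7433)
C = 5.3613 m/s

5.3613


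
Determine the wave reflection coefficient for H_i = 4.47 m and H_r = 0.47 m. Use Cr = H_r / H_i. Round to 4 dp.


Cr = H_r / H_i
Cr = 0.47 / 4.47
Cr = 0.1051

0.1051


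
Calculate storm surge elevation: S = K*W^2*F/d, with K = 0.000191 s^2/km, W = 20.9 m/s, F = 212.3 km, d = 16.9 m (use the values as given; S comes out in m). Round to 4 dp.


S = K * W^2 * F / d
W^2 = 20.9^2 = 436.81
S = 0.000191 * 436.81 * 212.3 / 16.9
Numerator = 0.000191 * 436.81 * 212.3 = 17.712340
S = 17.712340 / 16.9 = 1.0481 m

1.0481


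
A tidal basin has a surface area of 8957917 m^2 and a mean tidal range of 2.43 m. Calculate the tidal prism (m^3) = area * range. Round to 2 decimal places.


Tidal prism = Area * Tidal range
P = 8957917 * 2.43
P = 21767738.31 m^3

21767738.31


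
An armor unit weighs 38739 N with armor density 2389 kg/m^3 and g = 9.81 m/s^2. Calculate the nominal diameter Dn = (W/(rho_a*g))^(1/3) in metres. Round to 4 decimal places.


V = W / (rho_a * g)
V = 38739 / (2389 * 9.81)
V = 38739 / 23436.09
V = 1.652963 m^3
Dn = V^(1/3) = 1.652963^(1/3)
Dn = 1.1824 m

1.1824


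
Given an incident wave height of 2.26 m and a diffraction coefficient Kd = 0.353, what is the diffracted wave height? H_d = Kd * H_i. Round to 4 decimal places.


H_d = Kd * H_i
H_d = 0.353 * 2.26
H_d = 0.7978 m

0.7978


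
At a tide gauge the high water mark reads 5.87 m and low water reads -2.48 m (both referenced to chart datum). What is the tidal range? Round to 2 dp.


Tidal range = High water - Low water
Tidal range = 5.87 - (-2.48)
Tidal range = 8.35 m

8.35


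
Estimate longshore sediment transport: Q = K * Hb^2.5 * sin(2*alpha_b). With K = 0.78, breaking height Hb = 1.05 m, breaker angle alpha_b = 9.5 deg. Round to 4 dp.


Q = K * Hb^2.5 * sin(2 * alpha_b)
Hb^2.5 = 1.05^2.5 = 1.129726
sin(2 * 9.5) = sin(19.0) = 0.325568
Q = 0.78 * 1.129726 * 0.325568
Q = 0.2869 m^3/s

0.2869


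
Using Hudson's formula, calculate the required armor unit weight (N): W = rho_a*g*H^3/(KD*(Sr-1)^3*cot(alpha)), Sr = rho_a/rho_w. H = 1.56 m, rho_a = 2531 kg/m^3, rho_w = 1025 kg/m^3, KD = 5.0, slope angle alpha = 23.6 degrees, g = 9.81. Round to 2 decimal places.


Sr = rho_a / rho_w = 2531 / 1025 = 2.469268
(Sr - 1) = 1.469268
(Sr - 1)^3 = 3.171782
cot(23.6) = 1 / tan(23.6) = 1 / 0.436889 = 2.288910
Numerator = 2531 * 9.81 * 1.56^3 = 94261.6305
Denominator = 5.0 * 3.171782 * 2.288910 = 36.299610
W = 94261.6305 / 36.299610
W = 2596.77 N

2596.77


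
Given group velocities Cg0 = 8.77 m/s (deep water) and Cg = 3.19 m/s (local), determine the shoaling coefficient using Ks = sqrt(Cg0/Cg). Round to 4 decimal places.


Ks = sqrt(Cg0 / Cg)
Ks = sqrt(8.77 / 3.19)
Ks = sqrt(2.7492)
Ks = 1.6581

1.6581


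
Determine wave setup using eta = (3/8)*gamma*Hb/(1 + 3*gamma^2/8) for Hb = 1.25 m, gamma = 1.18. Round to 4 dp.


eta = (3/8) * gamma * Hb / (1 + 3*gamma^2/8)
Numerator = (3/8) * 1.18 * 1.25 = 0.553125
Denominator = 1 + 3*1.18^2/8 = 1 + 0.522150 = 1.522150
eta = 0.553125 / 1.522150
eta = 0.3634 m

0.3634


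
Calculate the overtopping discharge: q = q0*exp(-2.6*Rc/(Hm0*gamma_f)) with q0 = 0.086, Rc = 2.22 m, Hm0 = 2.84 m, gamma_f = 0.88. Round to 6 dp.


q = q0 * exp(-2.6 * Rc / (Hm0 * gamma_f))
Exponent = -2.6 * 2.22 / (2.84 * 0.88)
= -2.6 * 2.22 / 2.4992
= -2.309539
exp(-2.309539) = 0.099307
q = 0.086 * 0.099307
q = 0.008540 m^3/s/m

0.008540


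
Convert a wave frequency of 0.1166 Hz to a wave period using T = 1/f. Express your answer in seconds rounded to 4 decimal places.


T = 1 / f
T = 1 / 0.1166
T = 8.5763 s

8.5763


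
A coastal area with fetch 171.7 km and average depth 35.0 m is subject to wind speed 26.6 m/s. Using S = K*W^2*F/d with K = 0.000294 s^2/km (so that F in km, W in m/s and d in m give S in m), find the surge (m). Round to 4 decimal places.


S = K * W^2 * F / d
W^2 = 26.6^2 = 707.56
S = 0.000294 * 707.56 * 171.7 / 35.0
Numerator = 0.000294 * 707.56 * 171.7 = 35.717487
S = 35.717487 / 35.0 = 1.0205 m

1.0205


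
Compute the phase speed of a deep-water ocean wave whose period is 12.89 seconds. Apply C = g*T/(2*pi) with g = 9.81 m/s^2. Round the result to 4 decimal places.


We use the deep-water celerity formula:
C = g * T / (2 * pi)
C = 9.81 * 12.89 / (2 * 3.14159...)
C = 126.450900 / 6.283185
C = 20.1253 m/s

20.1253


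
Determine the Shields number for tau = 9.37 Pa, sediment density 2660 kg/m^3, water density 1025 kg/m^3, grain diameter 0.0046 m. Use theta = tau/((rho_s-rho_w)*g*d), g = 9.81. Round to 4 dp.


theta = tau / ((rho_s - rho_w) * g * d)
rho_s - rho_w = 2660 - 1025 = 1635
Denominator = 1635 * 9.81 * 0.0046 = 73.781010
theta = 9.37 / 73.781010
theta = 0.1270

0.1270


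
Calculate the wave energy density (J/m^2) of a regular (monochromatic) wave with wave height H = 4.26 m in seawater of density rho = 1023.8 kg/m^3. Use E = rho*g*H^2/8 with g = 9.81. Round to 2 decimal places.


E = (1/8) * rho * g * H^2
E = (1/8) * 1023.8 * 9.81 * 4.26^2
E = 0.125 * 1023.8 * 9.81 * 18.1476
E = 22783.13 J/m^2

22783.13


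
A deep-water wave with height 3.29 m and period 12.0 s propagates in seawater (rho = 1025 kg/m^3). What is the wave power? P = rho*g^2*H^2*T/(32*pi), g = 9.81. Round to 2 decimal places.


P = rho * g^2 * H^2 * T / (32 * pi)
P = 1025 * 9.81^2 * 3.29^2 * 12.0 / (32 * pi)
P = 1025 * 96.2361 * 10.8241 * 12.0 / 100.53096
P = 127448.60 W/m

127448.60


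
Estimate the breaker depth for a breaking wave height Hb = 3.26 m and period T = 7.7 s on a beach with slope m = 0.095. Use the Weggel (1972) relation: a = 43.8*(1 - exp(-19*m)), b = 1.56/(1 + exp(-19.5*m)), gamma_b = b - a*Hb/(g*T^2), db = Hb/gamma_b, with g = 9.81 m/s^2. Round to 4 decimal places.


a = 43.8 * (1 - exp(-19 * m))
exp(-19 * 0.095) = exp(-1.8050) = 0.164474
a = 43.8 * (1 - 0.164474) = 36.596019
b = 1.56 / (1 + exp(-19.5 * m))
exp(-19.5 * 0.095) = exp(-1.8525) = 0.156845
b = 1.56 / (1 + 0.156845) = 1.348496
Hb / (g * T^2) = 3.26 / (9.81 * 7.7^2) = 3.26 / 581.6349 = 0.00560489
gamma_b = b - a * Hb/(g*T^2) = 1.348496 - 36.596019 * 0.00560489 = 1.143379
db = Hb / gamma_b = 3.26 / 1.143379
db = 2.8512 m

2.8512


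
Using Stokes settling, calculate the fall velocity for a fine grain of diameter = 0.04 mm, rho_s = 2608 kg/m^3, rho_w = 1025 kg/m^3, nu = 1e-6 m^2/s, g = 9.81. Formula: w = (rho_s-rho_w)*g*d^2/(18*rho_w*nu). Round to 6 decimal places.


w = (rho_s - rho_w) * g * d^2 / (18 * rho_w * nu)
d = 0.04 mm = 0.000040 m
rho_s - rho_w = 2608 - 1025 = 1583
Numerator = 1583 * 9.81 * (0.000040)^2 = 0.000024846768
Denominator = 18 * 1025 * 1e-6 = 0.018450
w = 0.001347 m/s

0.001347


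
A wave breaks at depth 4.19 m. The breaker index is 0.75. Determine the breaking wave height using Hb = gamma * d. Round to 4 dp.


Hb = gamma * d
Hb = 0.75 * 4.19
Hb = 3.1425 m

3.1425


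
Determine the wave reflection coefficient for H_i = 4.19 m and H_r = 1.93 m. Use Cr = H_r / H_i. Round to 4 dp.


Cr = H_r / H_i
Cr = 1.93 / 4.19
Cr = 0.4606

0.4606


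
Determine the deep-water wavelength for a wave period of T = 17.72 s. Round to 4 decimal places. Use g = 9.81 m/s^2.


L0 = g * T^2 / (2 * pi)
L0 = 9.81 * 17.72^2 / (2 * pi)
L0 = 9.81 * 313.9984 / 6.28319
L0 = 3080.3243 / 6.28319
L0 = 490.2488 m

490.2488


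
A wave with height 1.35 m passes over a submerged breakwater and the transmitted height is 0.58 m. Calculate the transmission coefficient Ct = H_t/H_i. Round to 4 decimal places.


Ct = H_t / H_i
Ct = 0.58 / 1.35
Ct = 0.4296

0.4296


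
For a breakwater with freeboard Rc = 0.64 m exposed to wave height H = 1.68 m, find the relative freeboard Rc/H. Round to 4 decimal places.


Relative freeboard = Rc / H
= 0.64 / 1.68
= 0.3810

0.3810


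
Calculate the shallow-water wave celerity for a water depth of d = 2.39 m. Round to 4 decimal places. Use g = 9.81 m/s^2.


Using the shallow-water approximation:
C = sqrt(g * d) = sqrt(9.81 * 2.39)
C = sqrt(23.4459)
C = 4.8421 m/s

4.8421


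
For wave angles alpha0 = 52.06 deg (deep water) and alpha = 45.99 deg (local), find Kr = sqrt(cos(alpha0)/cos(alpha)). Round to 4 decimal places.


Kr = sqrt(cos(alpha0) / cos(alpha))
cos(52.06) = 0.614836
cos(45.99) = 0.694784
Kr = sqrt(0.614836 / 0.694784)
Kr = sqrt(0.884931)
Kr = 0.9407

0.9407


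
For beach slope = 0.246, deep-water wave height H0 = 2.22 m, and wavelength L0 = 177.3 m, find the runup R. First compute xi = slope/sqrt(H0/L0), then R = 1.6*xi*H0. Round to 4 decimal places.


xi = slope / sqrt(H0/L0)
H0/L0 = 2.22/177.3 = 0.012521
sqrt(0.012521) = 0.111898
xi = 0.246 / 0.111898 = 2.198432
R = 1.6 * xi * H0 = 1.6 * 2.198432 * 2.22
R = 7.8088 m

7.8088


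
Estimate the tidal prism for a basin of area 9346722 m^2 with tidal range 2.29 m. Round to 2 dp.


Tidal prism = Area * Tidal range
P = 9346722 * 2.29
P = 21403993.38 m^3

21403993.38


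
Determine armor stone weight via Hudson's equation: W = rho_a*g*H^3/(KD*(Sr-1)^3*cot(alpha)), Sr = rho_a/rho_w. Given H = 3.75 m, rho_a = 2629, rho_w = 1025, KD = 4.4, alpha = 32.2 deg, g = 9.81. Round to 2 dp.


Sr = rho_a / rho_w = 2629 / 1025 = 2.564878
(Sr - 1) = 1.564878
(Sr - 1)^3 = 3.832141
cot(32.2) = 1 / tan(32.2) = 1 / 0.629734 = 1.587973
Numerator = 2629 * 9.81 * 3.75^3 = 1360045.3711
Denominator = 4.4 * 3.832141 * 1.587973 = 26.775482
W = 1360045.3711 / 26.775482
W = 50794.43 N

50794.43


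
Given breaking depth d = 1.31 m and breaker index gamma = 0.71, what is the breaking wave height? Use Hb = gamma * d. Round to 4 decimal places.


Hb = gamma * d
Hb = 0.71 * 1.31
Hb = 0.9301 m

0.9301


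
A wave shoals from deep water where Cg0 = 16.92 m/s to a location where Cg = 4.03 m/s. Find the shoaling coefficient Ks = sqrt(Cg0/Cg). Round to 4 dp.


Ks = sqrt(Cg0 / Cg)
Ks = sqrt(16.92 / 4.03)
Ks = sqrt(4.1985)
Ks = 2.0490

2.0490


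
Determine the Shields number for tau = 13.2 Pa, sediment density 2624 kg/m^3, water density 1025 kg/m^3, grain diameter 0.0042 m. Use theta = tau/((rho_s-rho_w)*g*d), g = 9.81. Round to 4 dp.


theta = tau / ((rho_s - rho_w) * g * d)
rho_s - rho_w = 2624 - 1025 = 1599
Denominator = 1599 * 9.81 * 0.0042 = 65.881998
theta = 13.2 / 65.881998
theta = 0.2004

0.2004


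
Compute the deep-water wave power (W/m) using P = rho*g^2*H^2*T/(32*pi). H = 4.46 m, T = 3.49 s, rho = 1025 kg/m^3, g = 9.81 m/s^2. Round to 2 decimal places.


P = rho * g^2 * H^2 * T / (32 * pi)
P = 1025 * 9.81^2 * 4.46^2 * 3.49 / (32 * pi)
P = 1025 * 96.2361 * 19.8916 * 3.49 / 100.53096
P = 68117.26 W/m

68117.26


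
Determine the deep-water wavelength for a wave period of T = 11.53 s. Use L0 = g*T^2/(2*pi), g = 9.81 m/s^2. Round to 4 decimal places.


L0 = g * T^2 / (2 * pi)
L0 = 9.81 * 11.53^2 / (2 * pi)
L0 = 9.81 * 132.9409 / 6.28319
L0 = 1304.1502 / 6.28319
L0 = 207.5620 m

207.5620


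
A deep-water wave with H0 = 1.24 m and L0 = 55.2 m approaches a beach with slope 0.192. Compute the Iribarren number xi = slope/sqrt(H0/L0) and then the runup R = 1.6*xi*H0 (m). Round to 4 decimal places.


xi = slope / sqrt(H0/L0)
H0/L0 = 1.24/55.2 = 0.022464
sqrt(0.022464) = 0.149879
xi = 0.192 / 0.149879 = 1.281032
R = 1.6 * xi * H0 = 1.6 * 1.281032 * 1.24
R = 2.5416 m

2.5416


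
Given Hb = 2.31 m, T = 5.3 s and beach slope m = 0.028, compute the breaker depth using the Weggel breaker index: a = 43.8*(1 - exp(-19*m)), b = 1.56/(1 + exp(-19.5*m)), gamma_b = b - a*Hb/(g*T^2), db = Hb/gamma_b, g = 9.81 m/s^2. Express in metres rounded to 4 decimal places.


a = 43.8 * (1 - exp(-19 * m))
exp(-19 * 0.028) = exp(-0.5320) = 0.587429
a = 43.8 * (1 - 0.587429) = 18.070613
b = 1.56 / (1 + exp(-19.5 * m))
exp(-19.5 * 0.028) = exp(-0.5460) = 0.579262
b = 1.56 / (1 + 0.579262) = 0.987803
Hb / (g * T^2) = 2.31 / (9.81 * 5.3^2) = 2.31 / 275.5629 = 0.00838284
gamma_b = b - a * Hb/(g*T^2) = 0.987803 - 18.070613 * 0.00838284 = 0.836320
db = Hb / gamma_b = 2.31 / 0.836320
db = 2.7621 m

2.7621


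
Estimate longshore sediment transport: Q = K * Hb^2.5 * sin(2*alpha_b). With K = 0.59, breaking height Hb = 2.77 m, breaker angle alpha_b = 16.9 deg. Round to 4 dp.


Q = K * Hb^2.5 * sin(2 * alpha_b)
Hb^2.5 = 2.77^2.5 = 12.770251
sin(2 * 16.9) = sin(33.8) = 0.556296
Q = 0.59 * 12.770251 * 0.556296
Q = 4.1914 m^3/s

4.1914


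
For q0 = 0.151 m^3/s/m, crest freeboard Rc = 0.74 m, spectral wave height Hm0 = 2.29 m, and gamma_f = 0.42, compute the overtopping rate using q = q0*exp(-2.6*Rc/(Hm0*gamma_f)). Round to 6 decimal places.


q = q0 * exp(-2.6 * Rc / (Hm0 * gamma_f))
Exponent = -2.6 * 0.74 / (2.29 * 0.42)
= -2.6 * 0.74 / 0.9618
= -2.000416
exp(-2.000416) = 0.135279
q = 0.151 * 0.135279
q = 0.020427 m^3/s/m

0.020427


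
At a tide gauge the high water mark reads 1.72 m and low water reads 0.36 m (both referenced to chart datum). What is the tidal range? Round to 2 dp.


Tidal range = High water - Low water
Tidal range = 1.72 - (0.36)
Tidal range = 1.36 m

1.36


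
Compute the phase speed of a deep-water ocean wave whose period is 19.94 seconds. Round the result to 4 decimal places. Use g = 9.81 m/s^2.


We use the deep-water celerity formula:
C = g * T / (2 * pi)
C = 9.81 * 19.94 / (2 * 3.14159...)
C = 195.611400 / 6.283185
C = 31.1325 m/s

31.1325


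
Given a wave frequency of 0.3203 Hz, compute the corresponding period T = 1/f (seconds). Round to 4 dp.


T = 1 / f
T = 1 / 0.3203
T = 3.1221 s

3.1221


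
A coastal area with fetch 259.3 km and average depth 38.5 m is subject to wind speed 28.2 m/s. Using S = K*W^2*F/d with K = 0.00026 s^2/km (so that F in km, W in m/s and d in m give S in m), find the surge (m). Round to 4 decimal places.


S = K * W^2 * F / d
W^2 = 28.2^2 = 795.24
S = 0.00026 * 795.24 * 259.3 / 38.5
Numerator = 0.00026 * 795.24 * 259.3 = 53.613490
S = 53.613490 / 38.5 = 1.3926 m

1.3926


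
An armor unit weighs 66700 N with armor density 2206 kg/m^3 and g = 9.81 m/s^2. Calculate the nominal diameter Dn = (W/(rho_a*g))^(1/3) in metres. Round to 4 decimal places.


V = W / (rho_a * g)
V = 66700 / (2206 * 9.81)
V = 66700 / 21640.86
V = 3.082133 m^3
Dn = V^(1/3) = 3.082133^(1/3)
Dn = 1.4553 m

1.4553


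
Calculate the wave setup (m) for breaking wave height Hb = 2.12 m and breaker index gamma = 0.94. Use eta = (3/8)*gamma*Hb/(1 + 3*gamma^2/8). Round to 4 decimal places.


eta = (3/8) * gamma * Hb / (1 + 3*gamma^2/8)
Numerator = (3/8) * 0.94 * 2.12 = 0.747300
Denominator = 1 + 3*0.94^2/8 = 1 + 0.331350 = 1.331350
eta = 0.747300 / 1.331350
eta = 0.5613 m

0.5613


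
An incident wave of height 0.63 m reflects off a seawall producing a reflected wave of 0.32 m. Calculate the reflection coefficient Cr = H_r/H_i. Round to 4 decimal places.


Cr = H_r / H_i
Cr = 0.32 / 0.63
Cr = 0.5079

0.5079


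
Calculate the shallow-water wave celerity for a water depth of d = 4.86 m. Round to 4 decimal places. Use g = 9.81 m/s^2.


Using the shallow-water approximation:
C = sqrt(g * d) = sqrt(9.81 * 4.86)
C = sqrt(47.6766)
C = 6.9048 m/s

6.9048


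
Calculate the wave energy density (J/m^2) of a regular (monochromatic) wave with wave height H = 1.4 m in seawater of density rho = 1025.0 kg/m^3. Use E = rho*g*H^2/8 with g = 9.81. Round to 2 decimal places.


E = (1/8) * rho * g * H^2
E = (1/8) * 1025.0 * 9.81 * 1.4^2
E = 0.125 * 1025.0 * 9.81 * 1.9600
E = 2463.54 J/m^2

2463.54


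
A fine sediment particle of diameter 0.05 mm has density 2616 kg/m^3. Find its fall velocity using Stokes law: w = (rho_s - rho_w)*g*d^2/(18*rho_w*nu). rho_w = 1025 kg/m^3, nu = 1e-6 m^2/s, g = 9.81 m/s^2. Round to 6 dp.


w = (rho_s - rho_w) * g * d^2 / (18 * rho_w * nu)
d = 0.05 mm = 0.000050 m
rho_s - rho_w = 2616 - 1025 = 1591
Numerator = 1591 * 9.81 * (0.000050)^2 = 0.000039019275
Denominator = 18 * 1025 * 1e-6 = 0.018450
w = 0.002115 m/s

0.002115


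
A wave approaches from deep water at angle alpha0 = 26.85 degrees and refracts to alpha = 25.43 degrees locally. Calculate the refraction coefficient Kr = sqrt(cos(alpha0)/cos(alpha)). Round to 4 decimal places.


Kr = sqrt(cos(alpha0) / cos(alpha))
cos(26.85) = 0.892192
cos(25.43) = 0.903111
Kr = sqrt(0.892192 / 0.903111)
Kr = sqrt(0.987910)
Kr = 0.9939

0.9939


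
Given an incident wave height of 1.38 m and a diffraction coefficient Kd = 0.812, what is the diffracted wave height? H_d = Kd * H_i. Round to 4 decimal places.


H_d = Kd * H_i
H_d = 0.812 * 1.38
H_d = 1.1206 m

1.1206


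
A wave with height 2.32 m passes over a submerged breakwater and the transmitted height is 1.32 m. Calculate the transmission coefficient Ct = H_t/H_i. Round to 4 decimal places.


Ct = H_t / H_i
Ct = 1.32 / 2.32
Ct = 0.5690

0.5690


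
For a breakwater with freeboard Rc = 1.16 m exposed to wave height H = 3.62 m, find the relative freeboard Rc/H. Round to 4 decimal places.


Relative freeboard = Rc / H
= 1.16 / 3.62
= 0.3204

0.3204


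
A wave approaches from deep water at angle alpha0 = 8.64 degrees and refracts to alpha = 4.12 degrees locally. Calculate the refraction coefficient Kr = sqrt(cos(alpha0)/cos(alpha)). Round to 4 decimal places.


Kr = sqrt(cos(alpha0) / cos(alpha))
cos(8.64) = 0.988652
cos(4.12) = 0.997416
Kr = sqrt(0.988652 / 0.997416)
Kr = sqrt(0.991213)
Kr = 0.9956

0.9956


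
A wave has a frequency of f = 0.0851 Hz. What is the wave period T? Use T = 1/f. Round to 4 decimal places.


T = 1 / f
T = 1 / 0.0851
T = 11.7509 s

11.7509


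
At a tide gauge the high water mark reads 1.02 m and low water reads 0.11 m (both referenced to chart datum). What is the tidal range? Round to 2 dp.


Tidal range = High water - Low water
Tidal range = 1.02 - (0.11)
Tidal range = 0.91 m

0.91


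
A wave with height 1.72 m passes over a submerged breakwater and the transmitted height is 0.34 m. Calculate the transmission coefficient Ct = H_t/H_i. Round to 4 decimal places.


Ct = H_t / H_i
Ct = 0.34 / 1.72
Ct = 0.1977

0.1977


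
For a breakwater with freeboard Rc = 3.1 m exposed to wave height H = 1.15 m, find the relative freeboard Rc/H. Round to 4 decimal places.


Relative freeboard = Rc / H
= 3.1 / 1.15
= 2.6957

2.6957


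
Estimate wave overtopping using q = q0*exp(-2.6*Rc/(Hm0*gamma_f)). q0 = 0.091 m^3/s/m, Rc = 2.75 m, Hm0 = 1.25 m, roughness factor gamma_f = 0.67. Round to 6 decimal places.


q = q0 * exp(-2.6 * Rc / (Hm0 * gamma_f))
Exponent = -2.6 * 2.75 / (1.25 * 0.67)
= -2.6 * 2.75 / 0.8375
= -8.537313
exp(-8.537313) = 0.000196
q = 0.091 * 0.000196
q = 0.000018 m^3/s/m

0.000018


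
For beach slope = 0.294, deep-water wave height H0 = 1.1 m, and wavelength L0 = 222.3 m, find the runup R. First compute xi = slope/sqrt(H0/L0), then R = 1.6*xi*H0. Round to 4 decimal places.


xi = slope / sqrt(H0/L0)
H0/L0 = 1.1/222.3 = 0.004948
sqrt(0.004948) = 0.070344
xi = 0.294 / 0.070344 = 4.179465
R = 1.6 * xi * H0 = 1.6 * 4.179465 * 1.1
R = 7.3559 m

7.3559


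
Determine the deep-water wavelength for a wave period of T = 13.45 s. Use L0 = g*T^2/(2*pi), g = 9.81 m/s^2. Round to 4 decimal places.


L0 = g * T^2 / (2 * pi)
L0 = 9.81 * 13.45^2 / (2 * pi)
L0 = 9.81 * 180.9025 / 6.28319
L0 = 1774.6535 / 6.28319
L0 = 282.4449 m

282.4449


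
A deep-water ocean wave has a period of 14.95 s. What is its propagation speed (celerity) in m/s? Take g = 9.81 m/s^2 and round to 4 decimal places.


We use the deep-water celerity formula:
C = g * T / (2 * pi)
C = 9.81 * 14.95 / (2 * 3.14159...)
C = 146.659500 / 6.283185
C = 23.3416 m/s

23.3416


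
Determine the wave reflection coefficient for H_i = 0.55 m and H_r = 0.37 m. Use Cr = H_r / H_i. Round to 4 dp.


Cr = H_r / H_i
Cr = 0.37 / 0.55
Cr = 0.6727

0.6727


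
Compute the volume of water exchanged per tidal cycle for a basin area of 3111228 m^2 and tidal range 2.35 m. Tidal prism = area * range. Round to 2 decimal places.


Tidal prism = Area * Tidal range
P = 3111228 * 2.35
P = 7311385.80 m^3

7311385.80


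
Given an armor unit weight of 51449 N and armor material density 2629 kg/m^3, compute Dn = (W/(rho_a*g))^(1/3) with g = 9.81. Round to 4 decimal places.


V = W / (rho_a * g)
V = 51449 / (2629 * 9.81)
V = 51449 / 25790.49
V = 1.994883 m^3
Dn = V^(1/3) = 1.994883^(1/3)
Dn = 1.2588 m

1.2588


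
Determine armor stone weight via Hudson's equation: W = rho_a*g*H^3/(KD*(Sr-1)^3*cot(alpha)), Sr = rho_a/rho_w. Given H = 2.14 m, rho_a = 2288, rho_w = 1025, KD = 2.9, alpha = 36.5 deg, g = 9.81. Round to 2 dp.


Sr = rho_a / rho_w = 2288 / 1025 = 2.232195
(Sr - 1) = 1.232195
(Sr - 1)^3 = 1.870848
cot(36.5) = 1 / tan(36.5) = 1 / 0.739961 = 1.351422
Numerator = 2288 * 9.81 * 2.14^3 = 219971.4652
Denominator = 2.9 * 1.870848 * 1.351422 = 7.332086
W = 219971.4652 / 7.332086
W = 30001.21 N

30001.21


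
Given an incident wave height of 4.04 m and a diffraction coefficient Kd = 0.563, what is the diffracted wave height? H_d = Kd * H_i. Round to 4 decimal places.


H_d = Kd * H_i
H_d = 0.563 * 4.04
H_d = 2.2745 m

2.2745


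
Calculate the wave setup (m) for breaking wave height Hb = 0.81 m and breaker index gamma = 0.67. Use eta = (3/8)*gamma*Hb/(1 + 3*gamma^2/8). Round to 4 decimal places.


eta = (3/8) * gamma * Hb / (1 + 3*gamma^2/8)
Numerator = (3/8) * 0.67 * 0.81 = 0.203513
Denominator = 1 + 3*0.67^2/8 = 1 + 0.168338 = 1.168338
eta = 0.203513 / 1.168338
eta = 0.1742 m

0.1742


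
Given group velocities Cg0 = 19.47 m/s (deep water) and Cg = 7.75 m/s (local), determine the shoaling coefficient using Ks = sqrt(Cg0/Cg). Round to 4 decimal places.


Ks = sqrt(Cg0 / Cg)
Ks = sqrt(19.47 / 7.75)
Ks = sqrt(2.5123)
Ks = 1.5850

1.5850


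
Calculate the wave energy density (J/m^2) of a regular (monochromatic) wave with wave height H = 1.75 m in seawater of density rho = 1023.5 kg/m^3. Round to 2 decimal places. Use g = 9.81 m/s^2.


E = (1/8) * rho * g * H^2
E = (1/8) * 1023.5 * 9.81 * 1.75^2
E = 0.125 * 1023.5 * 9.81 * 3.0625
E = 3843.64 J/m^2

3843.64


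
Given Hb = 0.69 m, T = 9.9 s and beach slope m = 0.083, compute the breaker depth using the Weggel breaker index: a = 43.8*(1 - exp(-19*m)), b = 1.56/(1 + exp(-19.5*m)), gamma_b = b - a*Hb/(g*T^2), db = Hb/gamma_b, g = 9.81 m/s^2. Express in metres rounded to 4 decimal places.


a = 43.8 * (1 - exp(-19 * m))
exp(-19 * 0.083) = exp(-1.5770) = 0.206594
a = 43.8 * (1 - 0.206594) = 34.751185
b = 1.56 / (1 + exp(-19.5 * m))
exp(-19.5 * 0.083) = exp(-1.6185) = 0.198196
b = 1.56 / (1 + 0.198196) = 1.301958
Hb / (g * T^2) = 0.69 / (9.81 * 9.9^2) = 0.69 / 961.4781 = 0.00071765
gamma_b = b - a * Hb/(g*T^2) = 1.301958 - 34.751185 * 0.00071765 = 1.277019
db = Hb / gamma_b = 0.69 / 1.277019
db = 0.5403 m

0.5403


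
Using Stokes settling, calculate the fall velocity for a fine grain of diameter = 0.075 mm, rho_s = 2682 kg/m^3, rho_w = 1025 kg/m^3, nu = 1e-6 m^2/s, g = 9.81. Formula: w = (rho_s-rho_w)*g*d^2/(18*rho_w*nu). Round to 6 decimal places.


w = (rho_s - rho_w) * g * d^2 / (18 * rho_w * nu)
d = 0.075 mm = 0.000075 m
rho_s - rho_w = 2682 - 1025 = 1657
Numerator = 1657 * 9.81 * (0.000075)^2 = 0.000091435331
Denominator = 18 * 1025 * 1e-6 = 0.018450
w = 0.004956 m/s

0.004956


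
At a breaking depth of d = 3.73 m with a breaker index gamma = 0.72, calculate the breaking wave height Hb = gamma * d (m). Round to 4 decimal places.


Hb = gamma * d
Hb = 0.72 * 3.73
Hb = 2.6856 m

2.6856


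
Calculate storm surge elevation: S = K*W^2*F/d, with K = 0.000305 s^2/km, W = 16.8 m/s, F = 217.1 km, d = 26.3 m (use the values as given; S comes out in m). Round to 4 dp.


S = K * W^2 * F / d
W^2 = 16.8^2 = 282.24
S = 0.000305 * 282.24 * 217.1 / 26.3
Numerator = 0.000305 * 282.24 * 217.1 = 18.688663
S = 18.688663 / 26.3 = 0.7106 m

0.7106
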